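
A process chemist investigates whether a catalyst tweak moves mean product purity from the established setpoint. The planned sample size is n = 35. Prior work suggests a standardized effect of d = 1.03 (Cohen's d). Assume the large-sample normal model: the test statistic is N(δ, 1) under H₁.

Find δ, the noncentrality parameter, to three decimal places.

δ ≈ 6.094

The noncentrality parameter scales effect size by the design's sample-size factor: δ = d·√n = 1.03 × √35 = 6.0936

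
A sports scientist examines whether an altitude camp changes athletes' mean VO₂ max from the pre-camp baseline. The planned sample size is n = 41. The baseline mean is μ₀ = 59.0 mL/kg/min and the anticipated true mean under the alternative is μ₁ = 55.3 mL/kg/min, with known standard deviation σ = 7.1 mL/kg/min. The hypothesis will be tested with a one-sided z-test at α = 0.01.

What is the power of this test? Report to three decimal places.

Standardized effect: d = |μ₁ − μ₀| / σ = |55.3 − 59.0| / 7.1 = 0.5211
Noncentrality parameter: δ = d·√n = 0.5211 × √41 = 3.3368
Critical value for a one-sided test at α = 0.01: z_α = 2.326.
Power = P(Z > 2.326 − δ) = Φ(1.010) = 0.8439.

Power ≈ 0.844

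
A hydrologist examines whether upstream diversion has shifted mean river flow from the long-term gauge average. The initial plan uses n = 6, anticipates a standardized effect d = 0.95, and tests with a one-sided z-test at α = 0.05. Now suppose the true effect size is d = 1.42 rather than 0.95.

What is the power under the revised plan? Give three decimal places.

Power ≈ 0.967

With d = 1.42: δ = d·√n = 1.42 × √6 = 3.4783. Critical value z_{0.05} = 1.645.
Revised power = Φ(δ − 1.645) = Φ(1.833) = 0.9666.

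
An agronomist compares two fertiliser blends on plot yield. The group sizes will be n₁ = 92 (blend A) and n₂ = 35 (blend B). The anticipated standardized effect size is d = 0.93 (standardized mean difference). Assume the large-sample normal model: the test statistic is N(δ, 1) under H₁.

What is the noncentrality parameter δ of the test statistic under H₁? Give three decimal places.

δ ≈ 4.683

δ = d / √(1/n₁ + 1/n₂) = 0.93 / √(1/92 + 1/35) = 4.6828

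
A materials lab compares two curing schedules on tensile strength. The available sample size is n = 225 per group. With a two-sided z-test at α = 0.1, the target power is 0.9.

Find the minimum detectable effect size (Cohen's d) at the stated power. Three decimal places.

d ≈ 0.276

Need Φ(δ − 1.645) = 0.9, so δ = 1.645 + 1.282 = 2.926.
(The second rejection-region term Φ(−δ − z_{α/2}) is negligible and dropped.)
δ = d·√(n/2) ⇒ d = δ/√(n/2) = 2.926/√(225/2) = 0.2759.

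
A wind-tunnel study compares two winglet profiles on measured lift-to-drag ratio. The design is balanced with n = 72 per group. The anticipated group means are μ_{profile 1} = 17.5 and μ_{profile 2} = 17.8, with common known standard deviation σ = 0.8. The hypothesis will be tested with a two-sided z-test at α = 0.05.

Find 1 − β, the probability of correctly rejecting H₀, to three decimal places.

Power ≈ 0.614

Standardized effect: d = |μ_{profile 1} − μ_{profile 2}| / σ = |17.5 − 17.8| / 0.8 = 0.3750
Noncentrality parameter: δ = d·√(n/2) = 0.3750 × √(72/2) = 2.2500
Critical value for a two-sided test at α = 0.05: z_{α/2} = 1.960.
Power = Φ(δ − 1.960) + Φ(−δ − 1.960) = Φ(0.290) + Φ(-4.210) = 0.6141 + 0.0000 = 0.6141.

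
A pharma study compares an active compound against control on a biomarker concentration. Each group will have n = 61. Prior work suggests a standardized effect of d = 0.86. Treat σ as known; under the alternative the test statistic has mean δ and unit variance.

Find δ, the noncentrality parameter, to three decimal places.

δ ≈ 4.750

The noncentrality parameter scales effect size by the design's sample-size factor: δ = d·√(n/2) = 0.86 × √(61/2) = 4.7495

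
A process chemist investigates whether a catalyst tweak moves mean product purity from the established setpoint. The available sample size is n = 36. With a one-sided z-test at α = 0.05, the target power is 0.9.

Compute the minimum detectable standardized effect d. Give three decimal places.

Required noncentrality: δ = z_{0.05} + z_{0.10} = 1.645 + 1.282 = 2.926.
δ = d·√n ⇒ d = δ/√n = 2.926/√36 = 0.4877.

d ≈ 0.488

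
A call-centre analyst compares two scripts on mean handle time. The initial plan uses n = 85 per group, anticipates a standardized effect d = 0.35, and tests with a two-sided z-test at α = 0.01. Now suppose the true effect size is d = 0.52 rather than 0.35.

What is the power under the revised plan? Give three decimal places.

With d = 0.52: δ = d·√(n/2) = 0.52 × √(85/2) = 3.3900. Critical value z_{0.005} = 2.576.
Revised power = Φ(δ − 2.576) + Φ(−δ − 2.576) = Φ(0.814) + Φ(-5.966) = 0.7922 + 0.0000 = 0.7922.

Power ≈ 0.792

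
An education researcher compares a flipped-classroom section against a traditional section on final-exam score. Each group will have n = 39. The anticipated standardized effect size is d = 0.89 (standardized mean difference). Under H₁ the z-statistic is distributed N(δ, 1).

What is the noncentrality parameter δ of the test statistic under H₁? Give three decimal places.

δ ≈ 3.930

The noncentrality parameter scales effect size by the design's sample-size factor: δ = d·√(n/2) = 0.89 × √(39/2) = 3.9301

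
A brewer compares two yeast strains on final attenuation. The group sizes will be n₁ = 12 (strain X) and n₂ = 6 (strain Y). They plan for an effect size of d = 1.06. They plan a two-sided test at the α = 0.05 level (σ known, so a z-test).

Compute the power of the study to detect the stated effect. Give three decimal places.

Noncentrality parameter: δ = d / √(1/n₁ + 1/n₂) = 1.06 / √(1/12 + 1/6) = 2.1200
Critical value for a two-sided test at α = 0.05: z_{α/2} = 1.960.
Power = Φ(δ − 1.960) + Φ(−δ − 1.960) = Φ(0.160) + Φ(-4.080) = 0.5636 + 0.0000 = 0.5636.

Power ≈ 0.564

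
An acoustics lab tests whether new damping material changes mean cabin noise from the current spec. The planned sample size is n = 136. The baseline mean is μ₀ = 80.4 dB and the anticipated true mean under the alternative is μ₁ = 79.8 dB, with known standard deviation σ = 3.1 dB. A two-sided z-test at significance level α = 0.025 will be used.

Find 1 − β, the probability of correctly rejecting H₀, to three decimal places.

Power ≈ 0.506

Standardized effect: d = |μ₁ − μ₀| / σ = |79.8 − 80.4| / 3.1 = 0.1935
Noncentrality parameter: λ = d·√n = 0.1935 × √136 = 2.2571
Two-sided α = 0.025 → critical value z_{0.0125} = 2.241.
Power = Φ(λ − 2.241) + Φ(−λ − 2.241) = Φ(0.016) + Φ(-4.499) = 0.5063 + 0.0000 = 0.5063.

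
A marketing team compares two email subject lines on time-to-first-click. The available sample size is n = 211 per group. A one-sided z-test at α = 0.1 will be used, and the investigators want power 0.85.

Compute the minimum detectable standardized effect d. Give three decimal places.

d ≈ 0.226

Required noncentrality: δ = z_{0.1} + z_{0.15} = 1.282 + 1.036 = 2.318.
δ = d·√(n/2) ⇒ d = δ/√(n/2) = 2.318/√(211/2) = 0.2257.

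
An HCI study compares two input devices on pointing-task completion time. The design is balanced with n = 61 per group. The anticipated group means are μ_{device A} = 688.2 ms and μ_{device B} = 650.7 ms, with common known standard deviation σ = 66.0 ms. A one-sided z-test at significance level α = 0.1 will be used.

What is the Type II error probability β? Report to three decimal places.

β ≈ 0.032

Standardized effect: d = |μ_{device A} − μ_{device B}| / σ = |688.2 − 650.7| / 66.0 = 0.5682
Noncentrality parameter: δ = d·√(n/2) = 0.5682 × √(61/2) = 3.1379
Critical value for a one-sided test at α = 0.1: z_α = 1.282.
Power = P(Z > 1.282 − δ) = Φ(1.856) = 0.9683.
Type II error: β = 1 − power = 1 − 0.9683 = 0.0317.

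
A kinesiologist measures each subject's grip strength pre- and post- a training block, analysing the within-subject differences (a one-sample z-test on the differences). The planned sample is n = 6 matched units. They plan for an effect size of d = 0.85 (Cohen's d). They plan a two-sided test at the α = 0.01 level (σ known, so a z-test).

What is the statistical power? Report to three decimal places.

Noncentrality parameter: δ = d·√n = 0.85 × √6 = 2.0821
Two-sided α = 0.01 → critical value z_{0.005} = 2.576.
Power = Φ(δ − 2.576) + Φ(−δ − 2.576) = Φ(-0.494) + Φ(-4.658) = 0.3107 + 0.0000 = 0.3107.

Power ≈ 0.311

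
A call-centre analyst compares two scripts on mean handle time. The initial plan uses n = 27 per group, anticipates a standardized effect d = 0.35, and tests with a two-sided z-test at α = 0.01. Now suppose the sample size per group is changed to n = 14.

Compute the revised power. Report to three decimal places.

Power ≈ 0.050

With n = 14 per group: δ = d·√(n/2) = 0.35 × √(14/2) = 0.9260. Critical value z_{0.005} = 2.576.
Revised power = Φ(δ − 2.576) + Φ(−δ − 2.576) = Φ(-1.650) + Φ(-3.502) = 0.0495 + 0.0002 = 0.0497.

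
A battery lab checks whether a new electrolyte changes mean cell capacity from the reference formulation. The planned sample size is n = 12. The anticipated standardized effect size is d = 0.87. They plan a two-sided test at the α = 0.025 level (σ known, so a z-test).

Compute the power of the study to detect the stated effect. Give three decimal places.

Power ≈ 0.780

Noncentrality parameter: δ = d·√n = 0.87 × √12 = 3.0138
Critical value for a two-sided test at α = 0.025: z_{α/2} = 2.241.
Power = Φ(δ − 2.241) + Φ(−δ − 2.241) = Φ(0.772) + Φ(-5.255) = 0.7801 + 0.0000 = 0.7801.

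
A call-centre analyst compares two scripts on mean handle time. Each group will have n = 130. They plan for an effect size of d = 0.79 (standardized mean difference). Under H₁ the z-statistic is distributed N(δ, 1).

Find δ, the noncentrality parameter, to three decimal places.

δ = d·√(n/2) = 0.79 × √(130/2) = 6.3692

δ ≈ 6.369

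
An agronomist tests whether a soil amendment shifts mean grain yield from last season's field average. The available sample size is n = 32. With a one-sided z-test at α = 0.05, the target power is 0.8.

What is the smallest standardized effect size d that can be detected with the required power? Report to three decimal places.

d ≈ 0.440

Required noncentrality: δ = z_{0.05} + z_{0.20} = 1.645 + 0.842 = 2.486.
δ = d·√n ⇒ d = δ/√n = 2.486/√32 = 0.4396.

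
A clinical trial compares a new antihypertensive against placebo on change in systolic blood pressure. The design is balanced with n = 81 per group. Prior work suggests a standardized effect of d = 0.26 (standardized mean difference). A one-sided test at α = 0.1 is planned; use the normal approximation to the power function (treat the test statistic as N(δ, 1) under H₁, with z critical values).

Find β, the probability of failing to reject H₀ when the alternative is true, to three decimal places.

Noncentrality parameter: δ = d·√(n/2) = 0.26 × √(81/2) = 1.6546
Critical value for a one-sided test at α = 0.1: z_α = 1.282.
Power = P(Z > 1.282 − δ) = Φ(0.373) = 0.6455.
Type II error: β = 1 − power = 1 − 0.6455 = 0.3545.

β ≈ 0.355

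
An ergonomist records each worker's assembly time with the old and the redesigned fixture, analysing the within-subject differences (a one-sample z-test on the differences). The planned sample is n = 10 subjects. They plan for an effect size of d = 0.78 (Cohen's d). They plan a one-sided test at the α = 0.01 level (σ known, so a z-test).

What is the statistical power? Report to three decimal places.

Noncentrality parameter: δ = d·√n = 0.78 × √10 = 2.4666
Critical value for a one-sided test at α = 0.01: z_α = 2.326.
Power = P(Z > 2.326 − δ) = Φ(0.140) = 0.5558.

Power ≈ 0.556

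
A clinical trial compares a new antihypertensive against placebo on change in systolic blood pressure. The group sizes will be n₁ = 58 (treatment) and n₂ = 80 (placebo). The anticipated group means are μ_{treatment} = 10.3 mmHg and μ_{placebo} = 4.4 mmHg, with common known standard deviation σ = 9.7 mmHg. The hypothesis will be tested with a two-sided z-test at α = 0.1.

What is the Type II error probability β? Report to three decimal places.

Standardized effect: d = |μ_{treatment} − μ_{placebo}| / σ = |10.3 − 4.4| / 9.7 = 0.6082
Noncentrality parameter: δ = d / √(1/n₁ + 1/n₂) = 0.6082 / √(1/58 + 1/80) = 3.5270
Two-sided α = 0.1 → critical value z_{0.05} = 1.645.
Power = Φ(δ − 1.645) + Φ(−δ − 1.645) = Φ(1.882) + Φ(-5.172) = 0.9701 + 0.0000 = 0.9701.
Type II error: β = 1 − power = 1 − 0.9701 = 0.0299.

β ≈ 0.030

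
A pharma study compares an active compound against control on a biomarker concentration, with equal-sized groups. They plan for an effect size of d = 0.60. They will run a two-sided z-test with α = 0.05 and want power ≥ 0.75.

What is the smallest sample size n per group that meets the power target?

n = 39 per group

Set Φ(δ − 1.960) = 0.75; then δ − 1.960 = Φ⁻¹(0.75) = 0.674, giving δ = 2.634.
(For δ > 0 the lower-tail rejection region contributes negligibly to power, so the one-term inversion is standard.)
δ = d·√(n/2) ⇒ n = 2(δ/d)² = 2 × (2.634 / 0.60)² = 38.56.
Rounding up, n = 39 per group.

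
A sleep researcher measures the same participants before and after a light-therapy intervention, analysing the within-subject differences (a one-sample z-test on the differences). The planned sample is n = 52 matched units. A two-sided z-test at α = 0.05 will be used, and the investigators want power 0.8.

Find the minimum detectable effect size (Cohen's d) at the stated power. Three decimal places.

Need Φ(δ − 1.960) = 0.8, so δ = 1.960 + 0.842 = 2.802.
(The second rejection-region term Φ(−δ − z_{α/2}) is negligible and dropped.)
δ = d·√n ⇒ d = δ/√n = 2.802/√52 = 0.3885.

d ≈ 0.389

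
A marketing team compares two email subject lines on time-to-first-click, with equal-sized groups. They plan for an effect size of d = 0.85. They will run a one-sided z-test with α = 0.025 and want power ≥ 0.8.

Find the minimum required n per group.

Set Φ(δ − 1.960) = 0.8; then δ − 1.960 = Φ⁻¹(0.8) = 0.842, giving δ = 2.802.
δ = d·√(n/2) ⇒ n = 2(δ/d)² = 2 × (2.802 / 0.85)² = 21.73.
Round up to the next whole unit.

n = 22 per group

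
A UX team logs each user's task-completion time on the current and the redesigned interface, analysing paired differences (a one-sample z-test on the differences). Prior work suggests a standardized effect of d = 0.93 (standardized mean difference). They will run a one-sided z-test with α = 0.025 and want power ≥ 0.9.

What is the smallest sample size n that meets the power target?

For power 0.9 need Φ(δ − z_{0.025}) = 0.9, so δ = z_{0.025} + z_{0.10} = 1.960 + 1.282 = 3.242.
δ = d·√n ⇒ n = (δ/d)² = (3.242 / 0.93)² = 12.15.
Rounding up, n = 13.

n = 13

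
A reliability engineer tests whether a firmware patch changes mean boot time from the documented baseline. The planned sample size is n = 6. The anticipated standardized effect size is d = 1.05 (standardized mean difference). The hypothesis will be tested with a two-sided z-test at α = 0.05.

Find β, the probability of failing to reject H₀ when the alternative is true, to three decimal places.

Noncentrality parameter: δ = d·√n = 1.05 × √6 = 2.5720
Two-sided α = 0.05 → critical value z_{0.025} = 1.960.
Power = Φ(δ − 1.960) + Φ(−δ − 1.960) = Φ(0.612) + Φ(-4.532) = 0.7297 + 0.0000 = 0.7297.
Type II error: β = 1 − power = 1 − 0.7297 = 0.2703.

β ≈ 0.270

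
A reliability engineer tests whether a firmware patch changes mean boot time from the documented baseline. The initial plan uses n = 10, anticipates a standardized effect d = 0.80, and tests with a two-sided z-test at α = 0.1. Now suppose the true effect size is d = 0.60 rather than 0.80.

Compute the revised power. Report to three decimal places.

With d = 0.60: δ = d·√n = 0.60 × √10 = 1.8974. Critical value z_{0.05} = 1.645.
Revised power = Φ(δ − 1.645) + Φ(−δ − 1.645) = Φ(0.253) + Φ(-3.542) = 0.5997 + 0.0002 = 0.5999.

Power ≈ 0.600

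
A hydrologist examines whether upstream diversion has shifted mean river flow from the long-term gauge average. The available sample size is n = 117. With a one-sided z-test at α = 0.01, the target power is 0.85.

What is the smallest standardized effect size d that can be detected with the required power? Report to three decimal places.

Required noncentrality: δ = z_{0.01} + z_{0.15} = 2.326 + 1.036 = 3.363.
δ = d·√n ⇒ d = δ/√n = 3.363/√117 = 0.3109.

d ≈ 0.311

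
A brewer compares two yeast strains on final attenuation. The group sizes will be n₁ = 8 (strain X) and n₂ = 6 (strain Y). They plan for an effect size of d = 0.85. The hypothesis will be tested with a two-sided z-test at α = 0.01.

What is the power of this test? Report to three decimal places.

Noncentrality parameter: δ = d / √(1/n₁ + 1/n₂) = 0.85 / √(1/8 + 1/6) = 1.5739
Critical value for a two-sided test at α = 0.01: z_{α/2} = 2.576.
Power = Φ(δ − 2.576) + Φ(−δ − 2.576) = Φ(-1.002) + Φ(-4.150) = 0.1582 + 0.0000 = 0.1582.

Power ≈ 0.158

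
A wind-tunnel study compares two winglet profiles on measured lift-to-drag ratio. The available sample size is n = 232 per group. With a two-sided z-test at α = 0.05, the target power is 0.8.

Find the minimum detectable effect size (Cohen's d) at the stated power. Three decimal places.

Need Φ(δ − 1.960) = 0.8, so δ = 1.960 + 0.842 = 2.802.
(Lower-tail contribution to power is negligible for δ > 0.)
δ = d·√(n/2) ⇒ d = δ/√(n/2) = 2.802/√(232/2) = 0.2601.

d ≈ 0.260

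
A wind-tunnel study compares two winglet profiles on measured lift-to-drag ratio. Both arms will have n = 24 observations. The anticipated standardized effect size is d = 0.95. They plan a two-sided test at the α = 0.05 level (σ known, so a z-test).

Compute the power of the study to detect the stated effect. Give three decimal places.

Noncentrality parameter: δ = d·√(n/2) = 0.95 × √(24/2) = 3.2909
Two-sided α = 0.05 → critical value z_{0.025} = 1.960.
Power = Φ(δ − 1.960) + Φ(−δ − 1.960) = Φ(1.331) + Φ(-5.251) = 0.9084 + 0.0000 = 0.9084.

Power ≈ 0.908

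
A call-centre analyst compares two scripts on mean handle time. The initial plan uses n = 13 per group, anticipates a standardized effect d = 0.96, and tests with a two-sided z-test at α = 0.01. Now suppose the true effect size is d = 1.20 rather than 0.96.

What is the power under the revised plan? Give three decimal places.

Power ≈ 0.686

With d = 1.20: δ = d·√(n/2) = 1.20 × √(13/2) = 3.0594. Critical value z_{0.005} = 2.576.
Revised power = Φ(δ − 2.576) + Φ(−δ − 2.576) = Φ(0.484) + Φ(-5.635) = 0.6857 + 0.0000 = 0.6857.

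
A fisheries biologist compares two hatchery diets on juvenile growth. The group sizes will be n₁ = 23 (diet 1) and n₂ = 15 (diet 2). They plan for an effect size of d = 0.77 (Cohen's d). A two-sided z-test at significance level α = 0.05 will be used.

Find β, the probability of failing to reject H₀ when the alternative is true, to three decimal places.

Noncentrality parameter: δ = d / √(1/n₁ + 1/n₂) = 0.77 / √(1/23 + 1/15) = 2.3201
Two-sided α = 0.05 → critical value z_{0.025} = 1.960.
Power = Φ(δ − 1.960) + Φ(−δ − 1.960) = Φ(0.360) + Φ(-4.280) = 0.6406 + 0.0000 = 0.6406.
Type II error: β = 1 − power = 1 − 0.6406 = 0.3594.

β ≈ 0.359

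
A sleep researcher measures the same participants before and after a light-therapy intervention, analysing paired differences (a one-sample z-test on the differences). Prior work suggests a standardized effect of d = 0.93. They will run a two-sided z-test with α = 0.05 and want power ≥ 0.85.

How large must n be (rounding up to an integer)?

For power 0.85 need Φ(δ − z_{0.025}) = 0.85, so δ = z_{0.025} + z_{0.15} = 1.960 + 1.036 = 2.996.
(For δ > 0 the lower-tail rejection region contributes negligibly to power, so the one-term inversion is standard.)
δ = d·√n ⇒ n = (δ/d)² = (2.996 / 0.93)² = 10.38.
Round up to the next whole unit.

n = 11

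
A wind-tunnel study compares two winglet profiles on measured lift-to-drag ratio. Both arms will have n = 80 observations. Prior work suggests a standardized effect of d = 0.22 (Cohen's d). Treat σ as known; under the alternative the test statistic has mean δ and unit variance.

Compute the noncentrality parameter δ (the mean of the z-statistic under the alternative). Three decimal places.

The noncentrality parameter scales effect size by the design's sample-size factor: δ = d·√(n/2) = 0.22 × √(80/2) = 1.3914

δ ≈ 1.391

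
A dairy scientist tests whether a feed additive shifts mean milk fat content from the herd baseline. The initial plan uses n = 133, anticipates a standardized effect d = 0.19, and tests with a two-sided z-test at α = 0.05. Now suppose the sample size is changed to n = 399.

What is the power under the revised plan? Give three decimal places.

With n = 399: δ = d·√n = 0.19 × √399 = 3.7952. Critical value z_{0.025} = 1.960.
Revised power = Φ(δ − 1.960) + Φ(−δ − 1.960) = Φ(1.835) + Φ(-5.755) = 0.9668 + 0.0000 = 0.9668.

Power ≈ 0.967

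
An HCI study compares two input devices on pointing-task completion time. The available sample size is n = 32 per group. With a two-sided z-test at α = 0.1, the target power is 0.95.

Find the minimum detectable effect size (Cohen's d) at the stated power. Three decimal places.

Required noncentrality: δ = z_{0.05} + z_{0.05} = 1.645 + 1.645 = 3.290.
(The second rejection-region term Φ(−δ − z_{α/2}) is negligible and dropped.)
δ = d·√(n/2) ⇒ d = δ/√(n/2) = 3.290/√(32/2) = 0.8224.

d ≈ 0.822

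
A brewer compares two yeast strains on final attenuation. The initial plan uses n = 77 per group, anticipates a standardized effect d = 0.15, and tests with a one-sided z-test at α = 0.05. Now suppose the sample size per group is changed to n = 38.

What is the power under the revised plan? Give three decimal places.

With n = 38 per group: δ = d·√(n/2) = 0.15 × √(38/2) = 0.6538. Critical value z_{0.05} = 1.645.
Revised power = P(Z > 1.645 − δ) = Φ(-0.991) = 0.1608.

Power ≈ 0.161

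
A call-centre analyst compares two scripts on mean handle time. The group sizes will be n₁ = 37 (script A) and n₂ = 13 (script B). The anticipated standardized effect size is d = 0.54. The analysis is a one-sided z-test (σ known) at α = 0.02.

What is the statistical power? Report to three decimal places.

Noncentrality parameter: δ = d / √(1/n₁ + 1/n₂) = 0.54 / √(1/37 + 1/13) = 1.6749
Critical value for a one-sided test at α = 0.02: z_α = 2.054.
Power = Φ(δ − 2.054) = Φ(-0.379) = 0.3524.

Power ≈ 0.352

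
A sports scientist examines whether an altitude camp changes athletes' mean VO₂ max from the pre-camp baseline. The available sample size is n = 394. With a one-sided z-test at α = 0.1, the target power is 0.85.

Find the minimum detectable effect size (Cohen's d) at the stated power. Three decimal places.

d ≈ 0.117

Need Φ(δ − 1.282) = 0.85, so δ = 1.282 + 1.036 = 2.318.
δ = d·√n ⇒ d = δ/√n = 2.318/√394 = 0.1168.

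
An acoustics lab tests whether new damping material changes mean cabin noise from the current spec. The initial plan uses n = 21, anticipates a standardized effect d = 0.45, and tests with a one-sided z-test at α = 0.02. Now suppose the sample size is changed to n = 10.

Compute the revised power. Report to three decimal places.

Power ≈ 0.264

With n = 10: δ = d·√n = 0.45 × √10 = 1.4230. Critical value z_{0.02} = 2.054.
Revised power = P(Z > 2.054 − δ) = Φ(-0.631) = 0.2641.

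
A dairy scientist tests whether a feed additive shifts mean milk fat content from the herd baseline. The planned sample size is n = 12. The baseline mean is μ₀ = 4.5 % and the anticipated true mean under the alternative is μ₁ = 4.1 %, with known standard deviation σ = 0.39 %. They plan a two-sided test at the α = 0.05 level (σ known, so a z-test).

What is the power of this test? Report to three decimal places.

Standardized effect: d = |μ₁ − μ₀| / σ = |4.1 − 4.5| / 0.39 = 1.0256
Noncentrality parameter: δ = d·√n = 1.0256 × √12 = 3.5529
Critical value for a two-sided test at α = 0.05: z_{α/2} = 1.960.
Power = Φ(δ − 1.960) + Φ(−δ − 1.960) = Φ(1.593) + Φ(-5.513) = 0.9444 + 0.0000 = 0.9444.

Power ≈ 0.944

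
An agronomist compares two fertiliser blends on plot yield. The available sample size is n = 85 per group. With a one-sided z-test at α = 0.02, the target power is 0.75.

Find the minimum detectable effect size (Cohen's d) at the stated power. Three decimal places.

Required noncentrality: δ = z_{0.02} + z_{0.25} = 2.054 + 0.674 = 2.728.
δ = d·√(n/2) ⇒ d = δ/√(n/2) = 2.728/√(85/2) = 0.4185.

d ≈ 0.418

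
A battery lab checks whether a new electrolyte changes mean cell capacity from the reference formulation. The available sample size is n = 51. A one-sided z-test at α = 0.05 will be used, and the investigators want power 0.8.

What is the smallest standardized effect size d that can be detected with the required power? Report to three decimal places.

Need Φ(δ − 1.645) = 0.8, so δ = 1.645 + 0.842 = 2.486.
δ = d·√n ⇒ d = δ/√n = 2.486/√51 = 0.3482.

d ≈ 0.348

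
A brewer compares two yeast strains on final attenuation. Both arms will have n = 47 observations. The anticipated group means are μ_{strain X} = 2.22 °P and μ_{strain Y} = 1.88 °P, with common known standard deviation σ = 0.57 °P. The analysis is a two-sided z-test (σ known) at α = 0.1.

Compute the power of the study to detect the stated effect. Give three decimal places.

Standardized effect: d = |μ_{strain X} − μ_{strain Y}| / σ = |2.22 − 1.88| / 0.57 = 0.5965
Noncentrality parameter: δ = d·√(n/2) = 0.5965 × √(47/2) = 2.8916
Critical value for a two-sided test at α = 0.1: z_{α/2} = 1.645.
Power = Φ(δ − 1.645) + Φ(−δ − 1.645) = Φ(1.247) + Φ(-4.536) = 0.8938 + 0.0000 = 0.8938.

Power ≈ 0.894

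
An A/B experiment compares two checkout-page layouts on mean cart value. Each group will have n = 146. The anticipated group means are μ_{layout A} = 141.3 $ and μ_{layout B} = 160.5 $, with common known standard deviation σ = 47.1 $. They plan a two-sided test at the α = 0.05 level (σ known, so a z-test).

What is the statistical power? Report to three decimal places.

Standardized effect: d = |μ_{layout A} − μ_{layout B}| / σ = |141.3 − 160.5| / 47.1 = 0.4076
Noncentrality parameter: λ = d·√(n/2) = 0.4076 × √(146/2) = 3.4829
Two-sided α = 0.05 → critical value z_{0.025} = 1.960.
Power = Φ(λ − 1.960) + Φ(−λ − 1.960) = Φ(1.523) + Φ(-5.443) = 0.9361 + 0.0000 = 0.9361.

Power ≈ 0.936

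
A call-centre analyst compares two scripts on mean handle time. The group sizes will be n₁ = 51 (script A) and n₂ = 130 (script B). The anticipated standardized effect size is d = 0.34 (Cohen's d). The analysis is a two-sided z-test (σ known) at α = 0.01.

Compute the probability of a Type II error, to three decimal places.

Noncentrality parameter: δ = d / √(1/n₁ + 1/n₂) = 0.34 / √(1/51 + 1/130) = 2.0578
Two-sided α = 0.01 → critical value z_{0.005} = 2.576.
Power = Φ(δ − 2.576) + Φ(−δ − 2.576) = Φ(-0.518) + Φ(-4.634) = 0.3022 + 0.0000 = 0.3022.
Type II error: β = 1 − power = 1 − 0.3022 = 0.6978.

β ≈ 0.698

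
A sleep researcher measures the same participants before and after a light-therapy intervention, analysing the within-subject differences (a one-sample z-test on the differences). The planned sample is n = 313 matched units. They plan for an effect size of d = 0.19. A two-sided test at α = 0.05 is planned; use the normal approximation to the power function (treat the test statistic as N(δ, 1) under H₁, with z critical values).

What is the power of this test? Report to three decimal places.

Noncentrality parameter: δ = d·√n = 0.19 × √313 = 3.3614
Critical value for a two-sided test at α = 0.05: z_{α/2} = 1.960.
Power = Φ(δ − 1.960) + Φ(−δ − 1.960) = Φ(1.401) + Φ(-5.321) = 0.9195 + 0.0000 = 0.9195.

Power ≈ 0.919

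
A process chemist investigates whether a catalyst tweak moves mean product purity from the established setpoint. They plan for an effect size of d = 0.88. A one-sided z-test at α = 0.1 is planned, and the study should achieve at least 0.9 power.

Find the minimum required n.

n = 9

For power 0.9 need Φ(δ − z_{0.1}) = 0.9, so δ = z_{0.1} + z_{0.10} = 1.282 + 1.282 = 2.563.
δ = d·√n ⇒ n = (δ/d)² = (2.563 / 0.88)² = 8.48.
Rounding up, n = 9.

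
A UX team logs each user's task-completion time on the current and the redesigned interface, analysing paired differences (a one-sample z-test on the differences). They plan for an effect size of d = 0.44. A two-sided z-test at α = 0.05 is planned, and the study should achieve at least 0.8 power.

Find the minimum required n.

Set Φ(δ − 1.960) = 0.8; then δ − 1.960 = Φ⁻¹(0.8) = 0.842, giving δ = 2.802.
(The Φ(−δ − z_{α/2}) term is vanishingly small for δ > 0 and is dropped in the standard sample-size formula.)
δ = d·√n ⇒ n = (δ/d)² = (2.802 / 0.44)² = 40.54.
Rounding up, n = 41.

n = 41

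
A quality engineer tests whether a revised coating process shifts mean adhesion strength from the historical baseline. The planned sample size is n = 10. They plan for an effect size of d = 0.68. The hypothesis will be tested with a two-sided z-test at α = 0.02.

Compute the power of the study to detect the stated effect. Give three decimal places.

Noncentrality parameter: δ = d·√n = 0.68 × √10 = 2.1503
Critical value for a two-sided test at α = 0.02: z_{α/2} = 2.326.
Power = Φ(δ − 2.326) + Φ(−δ − 2.326) = Φ(-0.176) + Φ(-4.477) = 0.4301 + 0.0000 = 0.4302.

Power ≈ 0.430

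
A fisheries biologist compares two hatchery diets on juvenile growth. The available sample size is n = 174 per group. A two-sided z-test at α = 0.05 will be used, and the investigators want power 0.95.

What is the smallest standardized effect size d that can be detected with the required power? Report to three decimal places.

Need Φ(δ − 1.960) = 0.95, so δ = 1.960 + 1.645 = 3.605.
(Lower-tail contribution to power is negligible for δ > 0.)
δ = d·√(n/2) ⇒ d = δ/√(n/2) = 3.605/√(174/2) = 0.3865.

d ≈ 0.386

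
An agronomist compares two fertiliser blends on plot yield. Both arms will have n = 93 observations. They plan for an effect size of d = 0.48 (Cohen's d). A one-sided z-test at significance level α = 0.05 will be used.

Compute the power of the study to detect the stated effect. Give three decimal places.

Noncentrality parameter: δ = d·√(n/2) = 0.48 × √(93/2) = 3.2732
Critical value for a one-sided test at α = 0.05: z_α = 1.645.
Power = P(Z > 1.645 − δ) = Φ(1.628) = 0.9483.

Power ≈ 0.948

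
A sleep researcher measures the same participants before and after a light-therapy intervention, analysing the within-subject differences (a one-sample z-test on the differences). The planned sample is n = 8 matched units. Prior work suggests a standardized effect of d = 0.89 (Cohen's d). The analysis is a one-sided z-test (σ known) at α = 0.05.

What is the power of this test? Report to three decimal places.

Noncentrality parameter: δ = d·√n = 0.89 × √8 = 2.5173
One-sided α = 0.05 → critical value z_{0.05} = 1.645.
Power = Φ(δ − 1.645) = Φ(0.872) = 0.8085.

Power ≈ 0.809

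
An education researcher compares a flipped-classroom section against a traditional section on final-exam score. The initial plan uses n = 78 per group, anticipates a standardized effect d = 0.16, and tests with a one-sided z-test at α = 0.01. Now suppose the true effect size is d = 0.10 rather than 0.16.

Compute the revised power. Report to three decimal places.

With d = 0.10: δ = d·√(n/2) = 0.10 × √(78/2) = 0.6245. Critical value z_{0.01} = 2.326.
Revised power = P(Z > 2.326 − δ) = Φ(-1.702) = 0.0444.

Power ≈ 0.044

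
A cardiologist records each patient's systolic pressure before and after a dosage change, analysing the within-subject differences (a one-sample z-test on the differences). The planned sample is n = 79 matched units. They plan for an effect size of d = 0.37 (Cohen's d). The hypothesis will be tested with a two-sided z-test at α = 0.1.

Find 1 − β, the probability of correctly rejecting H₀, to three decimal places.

Power ≈ 0.950

Noncentrality parameter: δ = d·√n = 0.37 × √79 = 3.2886
Critical value for a two-sided test at α = 0.1: z_{α/2} = 1.645.
Power = Φ(δ − 1.645) + Φ(−δ − 1.645) = Φ(1.644) + Φ(-4.933) = 0.9499 + 0.0000 = 0.9499.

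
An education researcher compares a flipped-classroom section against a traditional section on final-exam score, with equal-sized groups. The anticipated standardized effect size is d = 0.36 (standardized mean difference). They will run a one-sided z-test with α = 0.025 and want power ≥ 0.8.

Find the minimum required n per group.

For power 0.8 need Φ(δ − z_{0.025}) = 0.8, so δ = z_{0.025} + z_{0.20} = 1.960 + 0.842 = 2.802.
δ = d·√(n/2) ⇒ n = 2(δ/d)² = 2 × (2.802 / 0.36)² = 121.12.
Rounding up, n = 122 per group.

n = 122 per group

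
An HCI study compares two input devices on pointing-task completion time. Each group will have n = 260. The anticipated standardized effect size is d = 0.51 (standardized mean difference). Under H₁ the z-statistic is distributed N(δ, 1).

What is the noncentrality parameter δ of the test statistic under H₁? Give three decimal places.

The noncentrality parameter scales effect size by the design's sample-size factor: δ = d·√(n/2) = 0.51 × √(260/2) = 5.8149

δ ≈ 5.815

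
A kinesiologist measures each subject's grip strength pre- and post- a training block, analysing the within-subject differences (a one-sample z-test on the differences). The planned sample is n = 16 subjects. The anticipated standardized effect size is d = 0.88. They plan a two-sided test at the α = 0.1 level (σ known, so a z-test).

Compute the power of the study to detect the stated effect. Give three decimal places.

Noncentrality parameter: δ = d·√n = 0.88 × √16 = 3.5200
Critical value for a two-sided test at α = 0.1: z_{α/2} = 1.645.
Power = Φ(δ − 1.645) + Φ(−δ − 1.645) = Φ(1.875) + Φ(-5.165) = 0.9696 + 0.0000 = 0.9696.

Power ≈ 0.970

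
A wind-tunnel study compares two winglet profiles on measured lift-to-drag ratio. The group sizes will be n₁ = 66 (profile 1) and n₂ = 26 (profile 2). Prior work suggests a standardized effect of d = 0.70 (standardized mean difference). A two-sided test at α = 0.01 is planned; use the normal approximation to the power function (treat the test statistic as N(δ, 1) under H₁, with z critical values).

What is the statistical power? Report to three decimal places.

Power ≈ 0.673

Noncentrality parameter: λ = d / √(1/n₁ + 1/n₂) = 0.70 / √(1/66 + 1/26) = 3.0232
Two-sided α = 0.01 → critical value z_{0.005} = 2.576.
Power = Φ(λ − 2.576) + Φ(−λ − 2.576) = Φ(0.447) + Φ(-5.599) = 0.6727 + 0.0000 = 0.6727.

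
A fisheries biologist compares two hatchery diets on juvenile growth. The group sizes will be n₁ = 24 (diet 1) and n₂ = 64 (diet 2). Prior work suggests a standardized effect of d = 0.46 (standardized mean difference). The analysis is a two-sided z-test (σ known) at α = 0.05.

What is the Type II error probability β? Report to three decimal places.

β ≈ 0.515

Noncentrality parameter: δ = d / √(1/n₁ + 1/n₂) = 0.46 / √(1/24 + 1/64) = 1.9218
Critical value for a two-sided test at α = 0.05: z_{α/2} = 1.960.
Power = Φ(δ − 1.960) + Φ(−δ − 1.960) = Φ(-0.038) + Φ(-3.882) = 0.4848 + 0.0001 = 0.4848.
Type II error: β = 1 − power = 1 − 0.4848 = 0.5152.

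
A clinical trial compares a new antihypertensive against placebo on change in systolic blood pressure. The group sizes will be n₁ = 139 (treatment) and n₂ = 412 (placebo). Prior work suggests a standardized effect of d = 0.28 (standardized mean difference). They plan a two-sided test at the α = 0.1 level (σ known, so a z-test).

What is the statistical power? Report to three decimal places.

Noncentrality parameter: δ = d / √(1/n₁ + 1/n₂) = 0.28 / √(1/139 + 1/412) = 2.8546
Two-sided α = 0.1 → critical value z_{0.05} = 1.645.
Power = Φ(δ − 1.645) + Φ(−δ − 1.645) = Φ(1.210) + Φ(-4.499) = 0.8868 + 0.0000 = 0.8868.

Power ≈ 0.887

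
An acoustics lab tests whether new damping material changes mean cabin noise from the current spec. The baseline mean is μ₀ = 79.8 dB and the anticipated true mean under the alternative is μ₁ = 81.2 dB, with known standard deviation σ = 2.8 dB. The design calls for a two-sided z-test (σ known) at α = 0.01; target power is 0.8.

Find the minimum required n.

n = 47

Standardized effect: d = |μ₁ − μ₀| / σ = |81.2 − 79.8| / 2.8 = 0.5000
Set Φ(δ − 2.576) = 0.8; then δ − 2.576 = Φ⁻¹(0.8) = 0.842, giving δ = 3.417.
(For δ > 0 the lower-tail rejection region contributes negligibly to power, so the one-term inversion is standard.)
δ = d·√n ⇒ n = (δ/d)² = (3.417 / 0.5000)² = 46.72.
Rounding up, n = 47.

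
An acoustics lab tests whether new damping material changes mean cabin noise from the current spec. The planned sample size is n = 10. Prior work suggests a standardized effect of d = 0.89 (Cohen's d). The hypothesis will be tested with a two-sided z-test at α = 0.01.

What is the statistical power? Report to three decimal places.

Noncentrality parameter: δ = d·√n = 0.89 × √10 = 2.8144
Critical value for a two-sided test at α = 0.01: z_{α/2} = 2.576.
Power = Φ(δ − 2.576) + Φ(−δ − 2.576) = Φ(0.239) + Φ(-5.390) = 0.5943 + 0.0000 = 0.5943.

Power ≈ 0.594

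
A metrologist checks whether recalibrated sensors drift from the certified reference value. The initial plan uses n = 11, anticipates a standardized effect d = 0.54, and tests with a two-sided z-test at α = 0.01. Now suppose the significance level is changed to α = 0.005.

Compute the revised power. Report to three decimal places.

δ = d·√n = 0.54 × √11 = 1.7910 (unchanged). New critical value: z_{0.0025} = 2.807.
Revised power = Φ(δ − 2.807) + Φ(−δ − 2.807) = Φ(-1.016) + Φ(-4.598) = 0.1548 + 0.0000 = 0.1548.

Power ≈ 0.155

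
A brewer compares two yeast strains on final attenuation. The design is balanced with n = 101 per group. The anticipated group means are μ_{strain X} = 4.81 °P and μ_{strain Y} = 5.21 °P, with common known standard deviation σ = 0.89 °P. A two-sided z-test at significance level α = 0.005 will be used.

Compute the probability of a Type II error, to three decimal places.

β ≈ 0.349

Standardized effect: d = |μ_{strain X} − μ_{strain Y}| / σ = |4.81 − 5.21| / 0.89 = 0.4494
Noncentrality parameter: δ = d·√(n/2) = 0.4494 × √(101/2) = 3.1939
Critical value for a two-sided test at α = 0.005: z_{α/2} = 2.807.
Power = Φ(δ − 2.807) + Φ(−δ − 2.807) = Φ(0.387) + Φ(-6.001) = 0.6506 + 0.0000 = 0.6506.
Type II error: β = 1 − power = 1 − 0.6506 = 0.3494.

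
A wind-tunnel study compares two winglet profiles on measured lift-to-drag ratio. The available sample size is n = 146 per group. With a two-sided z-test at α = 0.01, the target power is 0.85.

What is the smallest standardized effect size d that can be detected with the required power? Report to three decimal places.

d ≈ 0.423

Need Φ(δ − 2.576) = 0.85, so δ = 2.576 + 1.036 = 3.612.
(Lower-tail contribution to power is negligible for δ > 0.)
δ = d·√(n/2) ⇒ d = δ/√(n/2) = 3.612/√(146/2) = 0.4228.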